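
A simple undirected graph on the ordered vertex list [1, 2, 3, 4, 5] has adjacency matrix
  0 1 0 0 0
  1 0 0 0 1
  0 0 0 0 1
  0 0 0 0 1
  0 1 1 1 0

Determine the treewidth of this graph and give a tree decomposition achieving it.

Treewidth 1.
Bags: B1 = {4, 5}  B2 = {2, 5}  B3 = {1, 2}  B4 = {3, 5}
Tree: B1–B2, B2–B3, B1–B4

Every bag has size at most 2, so the width is 2 − 1 = 1 and tw(G) ≤ 1. Since G has at least one edge (e.g. 4–5), it is not an edgeless graph, so tw(G) ≥ 1. Combining the bounds, tw(G) = 1.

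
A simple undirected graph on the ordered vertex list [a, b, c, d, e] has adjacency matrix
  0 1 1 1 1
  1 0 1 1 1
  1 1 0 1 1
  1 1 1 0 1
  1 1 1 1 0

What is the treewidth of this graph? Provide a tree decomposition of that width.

A single bag containing all 5 vertices is trivially a valid decomposition of width 4. Conversely, {a, b, c, d, e} is a clique of size 5, and the vertices of any clique must share a bag in every tree decomposition; so some bag has ≥ 5 vertices and tw(G) ≥ 4. Hence tw(G) = 4 exactly.

Treewidth 4.
Bags: B1 = {a, b, c, d, e}
Tree: (single bag)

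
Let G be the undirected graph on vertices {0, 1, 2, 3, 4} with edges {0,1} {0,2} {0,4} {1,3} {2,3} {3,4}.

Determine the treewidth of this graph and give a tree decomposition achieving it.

Each bag holds 3 vertices, so the decomposition has width 2, which upper-bounds the treewidth. The edges 0–2–3–1–0 form a cycle, so G is not a tree and its treewidth is at least 2. Hence tw(G) = 2 exactly.

Treewidth 2.
One optimal decomposition is:
Bags: B1 = {0, 2, 3}  B2 = {0, 1, 3}  B3 = {0, 3, 4}
Tree: B1–B2, B2–B3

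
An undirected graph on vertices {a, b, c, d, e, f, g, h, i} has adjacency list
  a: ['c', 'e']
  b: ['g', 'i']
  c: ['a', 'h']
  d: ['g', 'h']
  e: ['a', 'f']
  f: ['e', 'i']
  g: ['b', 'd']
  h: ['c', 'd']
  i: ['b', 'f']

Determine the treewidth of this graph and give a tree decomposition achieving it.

Each bag holds 3 vertices, so the decomposition has width 2, which upper-bounds the treewidth. For the lower bound, G contains the cycle a–e–f–i–b–g–d–h–c–a, so G is not a forest; only forests have treewidth ≤ 1, hence tw(G) ≥ 2. Combining the bounds, tw(G) = 2.

Treewidth 2.
Bags: B1 = {a, e, f}  B2 = {a, f, i}  B3 = {a, b, i}  B4 = {a, b, g}  B5 = {a, d, g}  B6 = {a, d, h}  B7 = {a, c, h}
Tree: B1–B2, B2–B3, B3–B4, B4–B5, B5–B6, B6–B7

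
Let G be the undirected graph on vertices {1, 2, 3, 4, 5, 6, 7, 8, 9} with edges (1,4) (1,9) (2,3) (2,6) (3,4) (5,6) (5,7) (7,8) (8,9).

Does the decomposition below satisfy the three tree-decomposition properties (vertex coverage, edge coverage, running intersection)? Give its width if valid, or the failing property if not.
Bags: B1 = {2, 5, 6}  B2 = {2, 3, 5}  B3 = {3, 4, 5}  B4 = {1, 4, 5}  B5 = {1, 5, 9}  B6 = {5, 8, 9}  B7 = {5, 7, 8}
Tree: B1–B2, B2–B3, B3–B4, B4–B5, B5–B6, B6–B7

Checking the three conditions: (i) the bags cover all of {1, 2, 3, 4, 5, 6, 7, 8, 9}; (ii) for each edge, some bag contains both endpoints; (iii) the bags containing any fixed vertex form a subtree. All hold, so the decomposition is valid with width 3 − 1 = 2.

Yes; width 2.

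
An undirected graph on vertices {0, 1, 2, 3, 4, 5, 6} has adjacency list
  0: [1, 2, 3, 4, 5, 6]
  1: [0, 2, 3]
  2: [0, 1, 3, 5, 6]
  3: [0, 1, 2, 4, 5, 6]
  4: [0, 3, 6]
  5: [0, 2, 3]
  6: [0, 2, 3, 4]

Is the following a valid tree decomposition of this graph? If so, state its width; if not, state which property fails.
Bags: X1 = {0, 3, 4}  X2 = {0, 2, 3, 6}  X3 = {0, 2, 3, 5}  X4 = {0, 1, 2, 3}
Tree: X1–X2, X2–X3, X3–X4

No — edge (6,4) lies in no bag.

A tree decomposition must satisfy three properties: every vertex lies in some bag; for every edge, both endpoints lie together in some bag; and for every vertex, the bags containing it form a connected subtree. Here edge (6,4) lies in no bag, so the decomposition is invalid.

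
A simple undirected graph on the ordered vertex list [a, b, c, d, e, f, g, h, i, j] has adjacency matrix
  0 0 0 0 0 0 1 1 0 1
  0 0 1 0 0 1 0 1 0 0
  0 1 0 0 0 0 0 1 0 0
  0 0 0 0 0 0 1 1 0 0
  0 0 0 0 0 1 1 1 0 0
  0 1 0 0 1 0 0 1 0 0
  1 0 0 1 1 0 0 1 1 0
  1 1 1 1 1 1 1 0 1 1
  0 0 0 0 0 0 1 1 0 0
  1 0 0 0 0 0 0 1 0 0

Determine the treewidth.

2

A width-2 tree decomposition is:
Bags: B1 = {e, f, h}  B2 = {e, g, h}  B3 = {g, h, i}  B4 = {a, g, h}  B5 = {b, f, h}  B6 = {a, h, j}  B7 = {b, c, h}  B8 = {d, g, h}
Tree: B1–B2, B2–B3, B3–B4, B1–B5, B4–B6, B5–B7, B4–B8
Each bag holds 3 vertices, so the decomposition has width 2, which upper-bounds the treewidth. For the lower bound, the 3 vertices {e, f, h} are pairwise adjacent, and any tree decomposition puts a clique entirely inside one bag — forcing width ≥ 2. Hence tw(G) = 2 exactly.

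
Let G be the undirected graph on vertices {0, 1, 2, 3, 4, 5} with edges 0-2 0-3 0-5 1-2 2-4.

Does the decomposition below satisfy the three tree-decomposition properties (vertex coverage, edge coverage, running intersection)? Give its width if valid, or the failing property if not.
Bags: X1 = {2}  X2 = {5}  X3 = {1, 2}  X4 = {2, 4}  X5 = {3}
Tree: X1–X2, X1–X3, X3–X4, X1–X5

A tree decomposition must satisfy three properties: every vertex lies in some bag; for every edge, both endpoints lie together in some bag; and for every vertex, the bags containing it form a connected subtree. Here vertex 0 appears in no bag, so the decomposition is invalid.

No — vertex 0 appears in no bag.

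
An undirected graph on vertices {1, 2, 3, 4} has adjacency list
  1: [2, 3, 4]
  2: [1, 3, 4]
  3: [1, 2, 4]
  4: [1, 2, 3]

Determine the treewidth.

3

A width-3 tree decomposition is:
Bags: B1 = {1, 2, 3, 4}
Tree: (single bag)
A single bag containing all 4 vertices is trivially a valid decomposition of width 3. On the other hand G contains the 4-clique {1, 2, 3, 4}. A clique must lie in a single bag of any decomposition, so no decomposition can have width below 3. The upper and lower bounds meet at 3, so that is the treewidth.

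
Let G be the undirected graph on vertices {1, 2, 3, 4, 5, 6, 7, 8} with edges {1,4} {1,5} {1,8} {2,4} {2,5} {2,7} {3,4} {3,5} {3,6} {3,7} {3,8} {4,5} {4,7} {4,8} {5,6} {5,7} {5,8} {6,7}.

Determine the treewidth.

A width-3 tree decomposition is:
Bags: B1 = {3, 4, 5, 8}  B2 = {3, 4, 5, 7}  B3 = {1, 4, 5, 8}  B4 = {2, 4, 5, 7}  B5 = {3, 5, 6, 7}
Tree: B1–B2, B1–B3, B2–B4, B2–B5
Every bag has size at most 4, so the width is 4 − 1 = 3 and tw(G) ≤ 3. For the lower bound, the 4 vertices {1, 4, 5, 8} are pairwise adjacent, and any tree decomposition puts a clique entirely inside one bag — forcing width ≥ 3. Therefore the treewidth is 3.

3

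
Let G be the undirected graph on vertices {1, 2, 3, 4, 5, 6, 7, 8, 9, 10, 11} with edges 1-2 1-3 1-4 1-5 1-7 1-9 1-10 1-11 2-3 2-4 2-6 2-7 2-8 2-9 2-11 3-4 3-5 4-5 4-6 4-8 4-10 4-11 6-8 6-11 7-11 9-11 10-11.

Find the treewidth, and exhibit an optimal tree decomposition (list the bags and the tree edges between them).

The largest bag has 4 vertices, giving width 3; this decomposition certifies tw(G) ≤ 3. Conversely, {2, 4, 6, 8} is a clique of size 4, and the vertices of any clique must share a bag in every tree decomposition; so some bag has ≥ 4 vertices and tw(G) ≥ 3. Therefore the treewidth is 3.

Treewidth 3.
One optimal decomposition is:
Bags: B1 = {1, 2, 7, 11}  B2 = {1, 2, 4, 11}  B3 = {1, 2, 3, 4}  B4 = {2, 4, 6, 11}  B5 = {1, 4, 10, 11}  B6 = {1, 3, 4, 5}  B7 = {2, 4, 6, 8}  B8 = {1, 2, 9, 11}
Tree: B1–B2, B2–B3, B2–B4, B2–B5, B3–B6, B4–B7, B2–B8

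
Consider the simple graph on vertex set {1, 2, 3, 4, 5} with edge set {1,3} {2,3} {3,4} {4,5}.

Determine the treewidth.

A width-1 tree decomposition is:
Bags: B1 = {2, 3}  B2 = {1, 3}  B3 = {3, 4}  B4 = {4, 5}
Tree: B1–B2, B2–B3, B3–B4
Each bag holds 2 vertices, so the decomposition has width 1, which upper-bounds the treewidth. Any graph with an edge has treewidth ≥ 1, and G has the edge 3–2. The upper and lower bounds meet at 1, so that is the treewidth.

1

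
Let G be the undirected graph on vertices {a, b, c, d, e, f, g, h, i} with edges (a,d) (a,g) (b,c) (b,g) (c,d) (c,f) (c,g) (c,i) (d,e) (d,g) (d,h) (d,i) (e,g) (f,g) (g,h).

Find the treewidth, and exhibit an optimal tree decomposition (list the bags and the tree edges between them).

Each bag holds 3 vertices, so the decomposition has width 2, which upper-bounds the treewidth. On the other hand G contains the 3-clique {d, e, g}. A clique must lie in a single bag of any decomposition, so no decomposition can have width below 2. Therefore the treewidth is 2.

Treewidth 2.
One such decomposition:
Bags: B1 = {c, f, g}  B2 = {c, d, g}  B3 = {c, d, i}  B4 = {b, c, g}  B5 = {a, d, g}  B6 = {d, g, h}  B7 = {d, e, g}
Tree: B1–B2, B2–B3, B2–B4, B2–B5, B2–B6, B6–B7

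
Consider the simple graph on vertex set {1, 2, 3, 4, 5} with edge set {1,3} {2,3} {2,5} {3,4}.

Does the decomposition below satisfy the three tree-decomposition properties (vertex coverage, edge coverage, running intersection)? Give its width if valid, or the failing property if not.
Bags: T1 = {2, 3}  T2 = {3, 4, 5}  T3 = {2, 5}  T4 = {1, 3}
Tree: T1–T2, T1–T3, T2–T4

A tree decomposition must satisfy three properties: every vertex lies in some bag; for every edge, both endpoints lie together in some bag; and for every vertex, the bags containing it form a connected subtree. Here bags containing vertex 5 are not connected in the tree, so the decomposition is invalid.

No — bags containing vertex 5 are not connected in the tree.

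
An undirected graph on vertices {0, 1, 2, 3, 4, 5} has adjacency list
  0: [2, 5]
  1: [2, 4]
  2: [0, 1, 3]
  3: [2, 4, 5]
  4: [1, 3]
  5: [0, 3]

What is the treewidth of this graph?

2

A width-2 tree decomposition is:
Bags: B1 = {0, 2, 5}  B2 = {2, 3, 5}  B3 = {1, 2, 3}  B4 = {1, 3, 4}
Tree: B1–B2, B2–B3, B3–B4
Each bag holds 3 vertices, so the decomposition has width 2, which upper-bounds the treewidth. Since 0–5–3–2–0 is a cycle in G, G is not acyclic. Forests are exactly the graphs of treewidth ≤ 1, so tw(G) ≥ 2. Combining the bounds, tw(G) = 2.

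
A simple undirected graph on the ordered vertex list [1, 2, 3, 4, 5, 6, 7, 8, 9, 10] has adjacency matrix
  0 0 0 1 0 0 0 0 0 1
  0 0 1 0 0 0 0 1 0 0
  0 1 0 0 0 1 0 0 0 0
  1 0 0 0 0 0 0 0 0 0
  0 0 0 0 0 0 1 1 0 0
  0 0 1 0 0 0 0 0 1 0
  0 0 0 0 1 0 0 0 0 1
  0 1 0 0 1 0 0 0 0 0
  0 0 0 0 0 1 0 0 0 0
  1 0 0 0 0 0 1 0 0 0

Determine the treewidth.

1

A width-1 tree decomposition is:
Bags: B1 = {6, 9}  B2 = {3, 6}  B3 = {2, 3}  B4 = {2, 8}  B5 = {5, 8}  B6 = {5, 7}  B7 = {7, 10}  B8 = {1, 10}  B9 = {1, 4}
Tree: B1–B2, B2–B3, B3–B4, B4–B5, B5–B6, B6–B7, B7–B8, B8–B9
Each bag holds 2 vertices, so the decomposition has width 1, which upper-bounds the treewidth. Since G has at least one edge (e.g. 9–6), it is not an edgeless graph, so tw(G) ≥ 1. Combining the bounds, tw(G) = 1.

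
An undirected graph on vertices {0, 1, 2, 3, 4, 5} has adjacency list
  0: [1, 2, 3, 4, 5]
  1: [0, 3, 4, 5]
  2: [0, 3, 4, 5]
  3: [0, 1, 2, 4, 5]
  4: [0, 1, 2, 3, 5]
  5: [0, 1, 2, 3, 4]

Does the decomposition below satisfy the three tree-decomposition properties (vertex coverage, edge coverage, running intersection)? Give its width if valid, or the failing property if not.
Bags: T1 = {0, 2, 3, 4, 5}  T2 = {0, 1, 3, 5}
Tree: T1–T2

A tree decomposition must satisfy three properties: every vertex lies in some bag; for every edge, both endpoints lie together in some bag; and for every vertex, the bags containing it form a connected subtree. Here edge (4,1) lies in no bag, so the decomposition is invalid.

No — edge (4,1) lies in no bag.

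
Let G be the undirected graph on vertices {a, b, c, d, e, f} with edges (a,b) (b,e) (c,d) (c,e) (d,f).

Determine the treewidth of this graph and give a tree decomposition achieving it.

Every bag has size at most 2, so the width is 2 − 1 = 1 and tw(G) ≤ 1. Any graph with an edge has treewidth ≥ 1, and G has the edge f–d. Therefore the treewidth is 1.

Treewidth 1.
Bags: B1 = {d, f}  B2 = {c, d}  B3 = {c, e}  B4 = {b, e}  B5 = {a, b}
Tree: B1–B2, B2–B3, B3–B4, B4–B5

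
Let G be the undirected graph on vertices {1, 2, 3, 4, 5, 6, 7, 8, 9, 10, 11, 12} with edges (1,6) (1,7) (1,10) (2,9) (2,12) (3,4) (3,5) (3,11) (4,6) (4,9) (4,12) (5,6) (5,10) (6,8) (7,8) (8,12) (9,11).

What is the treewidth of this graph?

3

A width-3 tree decomposition is:
Bags: B1 = {2, 9, 11, 12}  B2 = {4, 9, 11, 12}  B3 = {3, 4, 11, 12}  B4 = {3, 4, 8, 12}  B5 = {3, 4, 6, 8}  B6 = {3, 5, 6, 8}  B7 = {5, 6, 7, 8}  B8 = {1, 5, 6, 7}  B9 = {1, 5, 7, 10}
Tree: B1–B2, B2–B3, B3–B4, B4–B5, B5–B6, B6–B7, B7–B8, B8–B9
Every bag has size at most 4, so the width is 4 − 1 = 3 and tw(G) ≤ 3. For the lower bound: the 4 vertex sets {2,9,11}, {12}, {4}, {3,5,6,8} are disjoint, each induces a connected subgraph, and every pair is joined by at least one edge of G. Contracting each set to a single vertex therefore yields K_{4} as a minor, and since treewidth is minor-monotone, tw(G) ≥ tw(K_{4}) = 3. The upper and lower bounds meet at 3, so that is the treewidth.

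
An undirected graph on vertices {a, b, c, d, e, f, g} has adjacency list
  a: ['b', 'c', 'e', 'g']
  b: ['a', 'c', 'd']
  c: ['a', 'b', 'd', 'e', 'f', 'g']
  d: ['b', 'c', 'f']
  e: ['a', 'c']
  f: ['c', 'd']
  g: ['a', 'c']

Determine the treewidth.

2

A width-2 tree decomposition is:
Bags: B1 = {a, b, c}  B2 = {b, c, d}  B3 = {a, c, e}  B4 = {c, d, f}  B5 = {a, c, g}
Tree: B1–B2, B1–B3, B2–B4, B1–B5
The largest bag has 3 vertices, giving width 2; this decomposition certifies tw(G) ≤ 2. For the lower bound, the 3 vertices {c, d, f} are pairwise adjacent, and any tree decomposition puts a clique entirely inside one bag — forcing width ≥ 2. Combining the bounds, tw(G) = 2.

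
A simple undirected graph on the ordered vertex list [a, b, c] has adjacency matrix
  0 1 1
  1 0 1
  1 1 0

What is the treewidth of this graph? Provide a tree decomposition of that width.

With just one bag of size 3, the width is 3 − 1 = 2, so tw(G) ≤ 2. On the other hand G contains the 3-clique {a, b, c}. A clique must lie in a single bag of any decomposition, so no decomposition can have width below 2. The upper and lower bounds meet at 2, so that is the treewidth.

Treewidth 2.
One such decomposition:
Bags: B1 = {a, b, c}
Tree: (single bag)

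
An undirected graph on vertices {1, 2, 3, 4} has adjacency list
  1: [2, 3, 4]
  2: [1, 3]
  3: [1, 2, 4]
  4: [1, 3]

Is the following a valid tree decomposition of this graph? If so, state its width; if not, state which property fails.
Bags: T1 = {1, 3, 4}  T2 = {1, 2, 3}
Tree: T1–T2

Yes; width 2.

Vertex coverage: the bags together contain {1, 2, 3, 4}, the full vertex set. Edge coverage: each edge of G has both endpoints in at least one bag. Running intersection: for every vertex, the bags containing it form a connected subtree. All three properties hold, so this is a valid tree decomposition of width max|bag| − 1 = 2, and hence tw(G) ≤ 2.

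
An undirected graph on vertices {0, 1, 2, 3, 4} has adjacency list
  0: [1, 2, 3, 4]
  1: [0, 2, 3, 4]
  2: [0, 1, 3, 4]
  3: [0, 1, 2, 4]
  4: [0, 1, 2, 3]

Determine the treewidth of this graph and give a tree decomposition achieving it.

With just one bag of size 5, the width is 5 − 1 = 4, so tw(G) ≤ 4. On the other hand G contains the 5-clique {0, 1, 2, 3, 4}. A clique must lie in a single bag of any decomposition, so no decomposition can have width below 4. The upper and lower bounds meet at 4, so that is the treewidth.

Treewidth 4.
Bags: B1 = {0, 1, 2, 3, 4}
Tree: (single bag)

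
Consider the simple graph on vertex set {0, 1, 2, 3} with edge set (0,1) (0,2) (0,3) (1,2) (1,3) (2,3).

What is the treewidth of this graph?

A width-3 tree decomposition is:
Bags: B1 = {0, 1, 2, 3}
Tree: (single bag)
With just one bag of size 4, the width is 4 − 1 = 3, so tw(G) ≤ 3. Conversely, {0, 1, 2, 3} is a clique of size 4, and the vertices of any clique must share a bag in every tree decomposition; so some bag has ≥ 4 vertices and tw(G) ≥ 3. The upper and lower bounds meet at 3, so that is the treewidth.

3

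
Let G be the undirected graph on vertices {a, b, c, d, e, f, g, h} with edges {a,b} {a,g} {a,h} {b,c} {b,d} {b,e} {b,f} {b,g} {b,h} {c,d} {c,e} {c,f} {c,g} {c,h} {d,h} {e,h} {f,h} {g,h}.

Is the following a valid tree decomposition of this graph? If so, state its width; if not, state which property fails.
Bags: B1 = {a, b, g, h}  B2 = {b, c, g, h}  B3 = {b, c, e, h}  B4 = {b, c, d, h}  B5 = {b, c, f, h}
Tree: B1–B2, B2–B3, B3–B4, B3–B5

Yes; width 3.

Checking the three conditions: (i) the bags cover all of {a, b, c, d, e, f, g, h}; (ii) for each edge, some bag contains both endpoints; (iii) the bags containing any fixed vertex form a subtree. All hold, so the decomposition is valid with width 4 − 1 = 3.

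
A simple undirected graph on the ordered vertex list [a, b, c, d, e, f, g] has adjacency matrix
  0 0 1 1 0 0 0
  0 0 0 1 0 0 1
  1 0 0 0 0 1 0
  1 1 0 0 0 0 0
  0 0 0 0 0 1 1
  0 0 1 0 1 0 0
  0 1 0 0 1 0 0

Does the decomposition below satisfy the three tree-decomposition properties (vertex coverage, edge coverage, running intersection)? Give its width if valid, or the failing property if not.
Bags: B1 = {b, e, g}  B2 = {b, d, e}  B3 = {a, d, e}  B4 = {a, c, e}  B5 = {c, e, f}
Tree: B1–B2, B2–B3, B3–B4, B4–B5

Vertex coverage: the bags together contain {a, b, c, d, e, f, g}, the full vertex set. Edge coverage: each edge of G has both endpoints in at least one bag. Running intersection: for every vertex, the bags containing it form a connected subtree. All three properties hold, so this is a valid tree decomposition of width max|bag| − 1 = 2, and hence tw(G) ≤ 2.

Yes; width 2.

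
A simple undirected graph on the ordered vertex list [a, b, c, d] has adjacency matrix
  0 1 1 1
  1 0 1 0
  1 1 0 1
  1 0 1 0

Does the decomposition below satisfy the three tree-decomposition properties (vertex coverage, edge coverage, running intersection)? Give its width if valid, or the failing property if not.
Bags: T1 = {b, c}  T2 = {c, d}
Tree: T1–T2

A tree decomposition must satisfy three properties: every vertex lies in some bag; for every edge, both endpoints lie together in some bag; and for every vertex, the bags containing it form a connected subtree. Here vertex a appears in no bag, so the decomposition is invalid.

No — vertex a appears in no bag.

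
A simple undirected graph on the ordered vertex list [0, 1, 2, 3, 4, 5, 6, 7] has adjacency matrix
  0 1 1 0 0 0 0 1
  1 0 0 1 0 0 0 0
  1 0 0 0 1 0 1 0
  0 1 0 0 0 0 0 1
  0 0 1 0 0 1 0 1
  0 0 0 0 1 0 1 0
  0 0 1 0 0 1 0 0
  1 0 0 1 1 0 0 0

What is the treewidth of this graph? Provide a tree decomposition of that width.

Treewidth 2.
Bags: B1 = {0, 1, 3}  B2 = {0, 3, 7}  B3 = {0, 2, 7}  B4 = {2, 4, 7}  B5 = {2, 4, 6}  B6 = {4, 5, 6}
Tree: B1–B2, B2–B3, B3–B4, B4–B5, B5–B6

Each bag holds 3 vertices, so the decomposition has width 2, which upper-bounds the treewidth. The edges 1–3–7–0–1 form a cycle, so G is not a tree and its treewidth is at least 2. Hence tw(G) = 2 exactly.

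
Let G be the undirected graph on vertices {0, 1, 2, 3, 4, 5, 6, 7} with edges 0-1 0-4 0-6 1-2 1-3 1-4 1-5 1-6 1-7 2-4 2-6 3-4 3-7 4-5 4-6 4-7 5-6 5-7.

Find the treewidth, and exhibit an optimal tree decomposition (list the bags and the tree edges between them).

The largest bag has 4 vertices, giving width 3; this decomposition certifies tw(G) ≤ 3. On the other hand G contains the 4-clique {1, 3, 4, 7}. A clique must lie in a single bag of any decomposition, so no decomposition can have width below 3. Therefore the treewidth is 3.

Treewidth 3.
One such decomposition:
Bags: B1 = {1, 4, 5, 6}  B2 = {1, 2, 4, 6}  B3 = {1, 4, 5, 7}  B4 = {1, 3, 4, 7}  B5 = {0, 1, 4, 6}
Tree: B1–B2, B1–B3, B3–B4, B1–B5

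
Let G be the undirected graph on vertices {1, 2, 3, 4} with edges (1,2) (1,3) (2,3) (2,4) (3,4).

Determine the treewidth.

A width-2 tree decomposition is:
Bags: B1 = {1, 2, 3}  B2 = {2, 3, 4}
Tree: B1–B2
Each bag holds 3 vertices, so the decomposition has width 2, which upper-bounds the treewidth. Conversely, {1, 2, 3} is a clique of size 3, and the vertices of any clique must share a bag in every tree decomposition; so some bag has ≥ 3 vertices and tw(G) ≥ 2. Therefore the treewidth is 2.

2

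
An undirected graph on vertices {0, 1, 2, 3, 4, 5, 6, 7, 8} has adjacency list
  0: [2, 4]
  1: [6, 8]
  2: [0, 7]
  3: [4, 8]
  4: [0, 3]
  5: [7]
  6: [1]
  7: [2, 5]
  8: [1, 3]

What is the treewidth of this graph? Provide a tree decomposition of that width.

Treewidth 1.
Bags: B1 = {1, 6}  B2 = {1, 8}  B3 = {3, 8}  B4 = {3, 4}  B5 = {0, 4}  B6 = {0, 2}  B7 = {2, 7}  B8 = {5, 7}
Tree: B1–B2, B2–B3, B3–B4, B4–B5, B5–B6, B6–B7, B7–B8

The largest bag has 2 vertices, giving width 1; this decomposition certifies tw(G) ≤ 1. G has an edge, so its treewidth is at least 1. The upper and lower bounds meet at 1, so that is the treewidth.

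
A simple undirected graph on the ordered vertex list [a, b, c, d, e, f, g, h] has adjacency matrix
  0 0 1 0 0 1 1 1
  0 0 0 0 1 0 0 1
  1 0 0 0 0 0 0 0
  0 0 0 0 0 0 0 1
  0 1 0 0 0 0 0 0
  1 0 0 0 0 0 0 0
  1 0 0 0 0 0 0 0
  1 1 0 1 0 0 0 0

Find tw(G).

A width-1 tree decomposition is:
Bags: B1 = {a, c}  B2 = {a, h}  B3 = {a, g}  B4 = {b, h}  B5 = {a, f}  B6 = {d, h}  B7 = {b, e}
Tree: B1–B2, B2–B3, B2–B4, B2–B5, B4–B6, B4–B7
Each bag holds 2 vertices, so the decomposition has width 1, which upper-bounds the treewidth. G has an edge, so its treewidth is at least 1. The upper and lower bounds meet at 1, so that is the treewidth.

1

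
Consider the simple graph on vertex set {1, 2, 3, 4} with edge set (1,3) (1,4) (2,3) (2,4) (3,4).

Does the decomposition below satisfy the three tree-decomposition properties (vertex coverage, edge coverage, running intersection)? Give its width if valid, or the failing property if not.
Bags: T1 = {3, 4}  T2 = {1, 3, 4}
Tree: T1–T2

No — vertex 2 appears in no bag.

A tree decomposition must satisfy three properties: every vertex lies in some bag; for every edge, both endpoints lie together in some bag; and for every vertex, the bags containing it form a connected subtree. Here vertex 2 appears in no bag, so the decomposition is invalid.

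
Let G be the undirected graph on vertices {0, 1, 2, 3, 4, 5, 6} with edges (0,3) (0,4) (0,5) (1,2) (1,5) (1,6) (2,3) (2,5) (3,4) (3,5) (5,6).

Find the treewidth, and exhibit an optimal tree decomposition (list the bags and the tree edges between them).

Each bag holds 3 vertices, so the decomposition has width 2, which upper-bounds the treewidth. For the lower bound, the 3 vertices {0, 3, 4} are pairwise adjacent, and any tree decomposition puts a clique entirely inside one bag — forcing width ≥ 2. Therefore the treewidth is 2.

Treewidth 2.
One optimal decomposition is:
Bags: B1 = {2, 3, 5}  B2 = {1, 2, 5}  B3 = {0, 3, 5}  B4 = {1, 5, 6}  B5 = {0, 3, 4}
Tree: B1–B2, B1–B3, B2–B4, B3–B5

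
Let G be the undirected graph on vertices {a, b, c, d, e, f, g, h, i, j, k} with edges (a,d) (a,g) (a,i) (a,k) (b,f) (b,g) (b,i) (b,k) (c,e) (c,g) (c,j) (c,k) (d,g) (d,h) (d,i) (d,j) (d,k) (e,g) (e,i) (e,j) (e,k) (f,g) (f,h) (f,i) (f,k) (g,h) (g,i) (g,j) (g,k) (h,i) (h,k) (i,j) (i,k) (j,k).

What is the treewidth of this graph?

A width-4 tree decomposition is:
Bags: B1 = {b, f, g, i, k}  B2 = {f, g, h, i, k}  B3 = {d, g, h, i, k}  B4 = {d, g, i, j, k}  B5 = {e, g, i, j, k}  B6 = {c, e, g, j, k}  B7 = {a, d, g, i, k}
Tree: B1–B2, B2–B3, B3–B4, B4–B5, B5–B6, B4–B7
The largest bag has 5 vertices, giving width 4; this decomposition certifies tw(G) ≤ 4. On the other hand G contains the 5-clique {c, e, g, j, k}. A clique must lie in a single bag of any decomposition, so no decomposition can have width below 4. Combining the bounds, tw(G) = 4.

4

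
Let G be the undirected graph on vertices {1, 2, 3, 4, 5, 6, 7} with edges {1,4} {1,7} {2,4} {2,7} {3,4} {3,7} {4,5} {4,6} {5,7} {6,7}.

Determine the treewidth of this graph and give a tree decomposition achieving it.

Each bag holds 3 vertices, so the decomposition has width 2, which upper-bounds the treewidth. Since 7–3–4–1–7 is a cycle in G, G is not acyclic. Forests are exactly the graphs of treewidth ≤ 1, so tw(G) ≥ 2. Therefore the treewidth is 2.

Treewidth 2.
Bags: B1 = {3, 4, 7}  B2 = {1, 4, 7}  B3 = {4, 6, 7}  B4 = {2, 4, 7}  B5 = {4, 5, 7}
Tree: B1–B2, B2–B3, B3–B4, B4–B5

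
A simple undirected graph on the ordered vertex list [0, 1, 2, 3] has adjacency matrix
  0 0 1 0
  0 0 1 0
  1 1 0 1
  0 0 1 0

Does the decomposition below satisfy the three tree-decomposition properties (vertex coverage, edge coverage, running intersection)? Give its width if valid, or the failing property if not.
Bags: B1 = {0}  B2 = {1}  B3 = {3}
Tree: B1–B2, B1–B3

No — vertex 2 appears in no bag.

A tree decomposition must satisfy three properties: every vertex lies in some bag; for every edge, both endpoints lie together in some bag; and for every vertex, the bags containing it form a connected subtree. Here vertex 2 appears in no bag, so the decomposition is invalid.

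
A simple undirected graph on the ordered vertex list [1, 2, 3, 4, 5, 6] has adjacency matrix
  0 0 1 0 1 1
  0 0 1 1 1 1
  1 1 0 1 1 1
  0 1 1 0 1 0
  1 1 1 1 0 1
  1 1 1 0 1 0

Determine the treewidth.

A width-3 tree decomposition is:
Bags: B1 = {2, 3, 5, 6}  B2 = {2, 3, 4, 5}  B3 = {1, 3, 5, 6}
Tree: B1–B2, B1–B3
Each bag holds 4 vertices, so the decomposition has width 3, which upper-bounds the treewidth. On the other hand G contains the 4-clique {1, 3, 5, 6}. A clique must lie in a single bag of any decomposition, so no decomposition can have width below 3. Combining the bounds, tw(G) = 3.

3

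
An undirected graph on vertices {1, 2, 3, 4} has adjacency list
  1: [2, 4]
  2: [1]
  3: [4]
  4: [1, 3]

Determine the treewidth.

A width-1 tree decomposition is:
Bags: B1 = {3, 4}  B2 = {1, 4}  B3 = {1, 2}
Tree: B1–B2, B2–B3
Each bag holds 2 vertices, so the decomposition has width 1, which upper-bounds the treewidth. G has an edge, so its treewidth is at least 1. Hence tw(G) = 1 exactly.

1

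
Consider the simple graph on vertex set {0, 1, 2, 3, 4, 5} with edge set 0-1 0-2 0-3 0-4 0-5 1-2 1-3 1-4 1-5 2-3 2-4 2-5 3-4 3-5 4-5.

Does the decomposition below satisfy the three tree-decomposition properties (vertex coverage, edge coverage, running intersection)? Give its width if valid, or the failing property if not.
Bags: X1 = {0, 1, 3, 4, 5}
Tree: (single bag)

No — vertex 2 appears in no bag.

A tree decomposition must satisfy three properties: every vertex lies in some bag; for every edge, both endpoints lie together in some bag; and for every vertex, the bags containing it form a connected subtree. Here vertex 2 appears in no bag, so the decomposition is invalid.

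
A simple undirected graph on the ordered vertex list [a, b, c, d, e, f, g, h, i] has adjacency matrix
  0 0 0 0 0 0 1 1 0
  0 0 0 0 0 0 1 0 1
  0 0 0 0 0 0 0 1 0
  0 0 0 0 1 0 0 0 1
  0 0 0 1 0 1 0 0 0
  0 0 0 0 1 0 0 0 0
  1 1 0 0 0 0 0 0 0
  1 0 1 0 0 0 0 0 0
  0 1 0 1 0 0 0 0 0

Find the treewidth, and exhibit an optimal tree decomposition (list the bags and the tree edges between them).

Treewidth 1.
Bags: B1 = {c, h}  B2 = {a, h}  B3 = {a, g}  B4 = {b, g}  B5 = {b, i}  B6 = {d, i}  B7 = {d, e}  B8 = {e, f}
Tree: B1–B2, B2–B3, B3–B4, B4–B5, B5–B6, B6–B7, B7–B8

The largest bag has 2 vertices, giving width 1; this decomposition certifies tw(G) ≤ 1. Any graph with an edge has treewidth ≥ 1, and G has the edge c–h. Hence tw(G) = 1 exactly.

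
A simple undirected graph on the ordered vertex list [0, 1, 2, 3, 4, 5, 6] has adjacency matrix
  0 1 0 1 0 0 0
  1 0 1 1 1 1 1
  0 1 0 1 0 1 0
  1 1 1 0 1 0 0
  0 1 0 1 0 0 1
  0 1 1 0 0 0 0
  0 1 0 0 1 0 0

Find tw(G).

2

A width-2 tree decomposition is:
Bags: B1 = {1, 3, 4}  B2 = {1, 2, 3}  B3 = {1, 4, 6}  B4 = {0, 1, 3}  B5 = {1, 2, 5}
Tree: B1–B2, B1–B3, B1–B4, B2–B5
Each bag holds 3 vertices, so the decomposition has width 2, which upper-bounds the treewidth. For the lower bound, the 3 vertices {0, 1, 3} are pairwise adjacent, and any tree decomposition puts a clique entirely inside one bag — forcing width ≥ 2. Combining the bounds, tw(G) = 2.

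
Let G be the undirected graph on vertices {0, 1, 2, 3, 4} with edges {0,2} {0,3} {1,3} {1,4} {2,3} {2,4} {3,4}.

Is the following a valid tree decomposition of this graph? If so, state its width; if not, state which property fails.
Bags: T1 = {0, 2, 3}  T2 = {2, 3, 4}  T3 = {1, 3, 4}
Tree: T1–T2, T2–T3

Checking the three conditions: (i) the bags cover all of {0, 1, 2, 3, 4}; (ii) for each edge, some bag contains both endpoints; (iii) the bags containing any fixed vertex form a subtree. All hold, so the decomposition is valid with width 3 − 1 = 2.

Yes; width 2.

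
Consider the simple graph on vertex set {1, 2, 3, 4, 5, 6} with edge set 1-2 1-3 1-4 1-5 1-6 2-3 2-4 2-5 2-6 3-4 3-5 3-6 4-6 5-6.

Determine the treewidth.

4

A width-4 tree decomposition is:
Bags: B1 = {1, 2, 3, 4, 6}  B2 = {1, 2, 3, 5, 6}
Tree: B1–B2
Each bag holds 5 vertices, so the decomposition has width 4, which upper-bounds the treewidth. Conversely, {1, 2, 3, 4, 6} is a clique of size 5, and the vertices of any clique must share a bag in every tree decomposition; so some bag has ≥ 5 vertices and tw(G) ≥ 4. Hence tw(G) = 4 exactly.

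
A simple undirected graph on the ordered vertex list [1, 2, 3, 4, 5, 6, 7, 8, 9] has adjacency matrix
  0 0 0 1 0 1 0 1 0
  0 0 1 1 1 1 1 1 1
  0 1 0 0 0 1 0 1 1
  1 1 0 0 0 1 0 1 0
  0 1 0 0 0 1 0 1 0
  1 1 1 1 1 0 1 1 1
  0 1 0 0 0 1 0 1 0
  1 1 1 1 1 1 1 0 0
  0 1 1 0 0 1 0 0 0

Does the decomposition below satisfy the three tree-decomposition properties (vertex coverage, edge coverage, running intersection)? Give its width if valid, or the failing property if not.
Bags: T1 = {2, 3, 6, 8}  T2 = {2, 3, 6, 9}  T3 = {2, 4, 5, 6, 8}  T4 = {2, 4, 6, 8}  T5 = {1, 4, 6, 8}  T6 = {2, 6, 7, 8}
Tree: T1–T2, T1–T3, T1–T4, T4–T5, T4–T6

A tree decomposition must satisfy three properties: every vertex lies in some bag; for every edge, both endpoints lie together in some bag; and for every vertex, the bags containing it form a connected subtree. Here bags containing vertex 4 are not connected in the tree, so the decomposition is invalid.

No — bags containing vertex 4 are not connected in the tree.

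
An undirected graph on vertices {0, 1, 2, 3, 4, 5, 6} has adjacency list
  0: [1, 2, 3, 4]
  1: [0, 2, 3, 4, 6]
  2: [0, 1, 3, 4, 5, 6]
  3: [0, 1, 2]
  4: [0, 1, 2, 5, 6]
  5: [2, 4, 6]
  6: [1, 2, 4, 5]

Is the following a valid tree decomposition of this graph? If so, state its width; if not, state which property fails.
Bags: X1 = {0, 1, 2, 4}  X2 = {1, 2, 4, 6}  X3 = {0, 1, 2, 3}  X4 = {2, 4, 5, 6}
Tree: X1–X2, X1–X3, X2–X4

Checking the three conditions: (i) the bags cover all of {0, 1, 2, 3, 4, 5, 6}; (ii) for each edge, some bag contains both endpoints; (iii) the bags containing any fixed vertex form a subtree. All hold, so the decomposition is valid with width 4 − 1 = 3.

Yes; width 3.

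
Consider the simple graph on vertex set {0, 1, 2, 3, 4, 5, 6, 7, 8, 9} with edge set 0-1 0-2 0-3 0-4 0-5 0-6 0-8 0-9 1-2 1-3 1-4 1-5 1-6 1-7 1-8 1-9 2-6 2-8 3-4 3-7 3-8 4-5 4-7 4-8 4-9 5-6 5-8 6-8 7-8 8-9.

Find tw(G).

A width-4 tree decomposition is:
Bags: B1 = {0, 1, 4, 5, 8}  B2 = {0, 1, 4, 8, 9}  B3 = {0, 1, 5, 6, 8}  B4 = {0, 1, 2, 6, 8}  B5 = {0, 1, 3, 4, 8}  B6 = {1, 3, 4, 7, 8}
Tree: B1–B2, B1–B3, B3–B4, B2–B5, B5–B6
Each bag holds 5 vertices, so the decomposition has width 4, which upper-bounds the treewidth. On the other hand G contains the 5-clique {0, 1, 2, 6, 8}. A clique must lie in a single bag of any decomposition, so no decomposition can have width below 4. The upper and lower bounds meet at 4, so that is the treewidth.

4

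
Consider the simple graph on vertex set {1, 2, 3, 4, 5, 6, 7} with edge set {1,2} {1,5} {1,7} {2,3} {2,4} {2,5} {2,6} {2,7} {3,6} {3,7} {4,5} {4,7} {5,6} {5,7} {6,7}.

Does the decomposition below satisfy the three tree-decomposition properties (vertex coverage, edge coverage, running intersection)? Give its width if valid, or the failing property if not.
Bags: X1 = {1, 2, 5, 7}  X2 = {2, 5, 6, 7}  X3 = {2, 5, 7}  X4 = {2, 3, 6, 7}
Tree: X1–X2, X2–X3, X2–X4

A tree decomposition must satisfy three properties: every vertex lies in some bag; for every edge, both endpoints lie together in some bag; and for every vertex, the bags containing it form a connected subtree. Here vertex 4 appears in no bag, so the decomposition is invalid.

No — vertex 4 appears in no bag.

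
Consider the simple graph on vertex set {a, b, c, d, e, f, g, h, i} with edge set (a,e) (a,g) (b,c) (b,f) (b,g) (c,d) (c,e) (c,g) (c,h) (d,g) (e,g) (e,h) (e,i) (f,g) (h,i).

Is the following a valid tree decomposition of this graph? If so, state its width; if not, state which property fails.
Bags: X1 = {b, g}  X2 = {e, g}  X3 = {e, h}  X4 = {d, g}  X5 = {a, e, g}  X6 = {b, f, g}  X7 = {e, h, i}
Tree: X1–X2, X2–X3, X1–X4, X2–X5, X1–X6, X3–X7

A tree decomposition must satisfy three properties: every vertex lies in some bag; for every edge, both endpoints lie together in some bag; and for every vertex, the bags containing it form a connected subtree. Here vertex c appears in no bag, so the decomposition is invalid.

No — vertex c appears in no bag.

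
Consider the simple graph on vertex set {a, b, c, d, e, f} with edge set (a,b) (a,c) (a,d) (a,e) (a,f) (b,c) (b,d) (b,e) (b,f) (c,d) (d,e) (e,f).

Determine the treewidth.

A width-3 tree decomposition is:
Bags: B1 = {a, b, c, d}  B2 = {a, b, d, e}  B3 = {a, b, e, f}
Tree: B1–B2, B2–B3
The largest bag has 4 vertices, giving width 3; this decomposition certifies tw(G) ≤ 3. Conversely, {a, b, d, e} is a clique of size 4, and the vertices of any clique must share a bag in every tree decomposition; so some bag has ≥ 4 vertices and tw(G) ≥ 3. Therefore the treewidth is 3.

3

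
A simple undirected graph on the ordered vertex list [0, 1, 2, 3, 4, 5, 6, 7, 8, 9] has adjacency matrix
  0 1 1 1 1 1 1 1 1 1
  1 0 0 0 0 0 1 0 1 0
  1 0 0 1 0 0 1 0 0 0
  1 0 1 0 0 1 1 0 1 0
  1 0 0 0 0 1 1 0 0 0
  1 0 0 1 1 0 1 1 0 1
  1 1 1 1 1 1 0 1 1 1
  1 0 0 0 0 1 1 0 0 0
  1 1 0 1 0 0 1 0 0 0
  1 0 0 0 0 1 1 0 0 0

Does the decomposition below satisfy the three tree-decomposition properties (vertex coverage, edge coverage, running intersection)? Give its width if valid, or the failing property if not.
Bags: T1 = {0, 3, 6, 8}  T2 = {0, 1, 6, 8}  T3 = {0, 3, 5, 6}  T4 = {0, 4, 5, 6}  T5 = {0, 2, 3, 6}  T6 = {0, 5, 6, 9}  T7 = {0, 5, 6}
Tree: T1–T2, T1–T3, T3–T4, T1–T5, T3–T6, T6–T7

No — vertex 7 appears in no bag.

A tree decomposition must satisfy three properties: every vertex lies in some bag; for every edge, both endpoints lie together in some bag; and for every vertex, the bags containing it form a connected subtree. Here vertex 7 appears in no bag, so the decomposition is invalid.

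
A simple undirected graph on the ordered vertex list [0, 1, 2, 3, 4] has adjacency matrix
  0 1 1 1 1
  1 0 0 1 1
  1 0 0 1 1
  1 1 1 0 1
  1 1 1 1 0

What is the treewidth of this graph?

A width-3 tree decomposition is:
Bags: B1 = {0, 2, 3, 4}  B2 = {0, 1, 3, 4}
Tree: B1–B2
Every bag has size at most 4, so the width is 4 − 1 = 3 and tw(G) ≤ 3. Conversely, {0, 1, 3, 4} is a clique of size 4, and the vertices of any clique must share a bag in every tree decomposition; so some bag has ≥ 4 vertices and tw(G) ≥ 3. Hence tw(G) = 3 exactly.

3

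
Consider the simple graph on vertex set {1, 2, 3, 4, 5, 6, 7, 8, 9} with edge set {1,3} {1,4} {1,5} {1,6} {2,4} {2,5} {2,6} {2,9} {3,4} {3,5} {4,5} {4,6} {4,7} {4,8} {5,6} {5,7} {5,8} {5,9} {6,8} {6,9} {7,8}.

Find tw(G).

3

A width-3 tree decomposition is:
Bags: B1 = {1, 4, 5, 6}  B2 = {4, 5, 6, 8}  B3 = {2, 4, 5, 6}  B4 = {4, 5, 7, 8}  B5 = {2, 5, 6, 9}  B6 = {1, 3, 4, 5}
Tree: B1–B2, B2–B3, B2–B4, B3–B5, B1–B6
Each bag holds 4 vertices, so the decomposition has width 3, which upper-bounds the treewidth. Conversely, {2, 5, 6, 9} is a clique of size 4, and the vertices of any clique must share a bag in every tree decomposition; so some bag has ≥ 4 vertices and tw(G) ≥ 3. Hence tw(G) = 3 exactly.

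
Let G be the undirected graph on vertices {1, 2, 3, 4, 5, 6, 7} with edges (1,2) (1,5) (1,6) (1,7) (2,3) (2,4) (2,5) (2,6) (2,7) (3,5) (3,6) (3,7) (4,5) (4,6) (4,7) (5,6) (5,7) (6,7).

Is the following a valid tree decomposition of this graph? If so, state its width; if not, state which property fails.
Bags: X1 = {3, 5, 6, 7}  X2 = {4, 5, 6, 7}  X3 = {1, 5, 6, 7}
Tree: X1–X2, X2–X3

A tree decomposition must satisfy three properties: every vertex lies in some bag; for every edge, both endpoints lie together in some bag; and for every vertex, the bags containing it form a connected subtree. Here vertex 2 appears in no bag, so the decomposition is invalid.

No — vertex 2 appears in no bag.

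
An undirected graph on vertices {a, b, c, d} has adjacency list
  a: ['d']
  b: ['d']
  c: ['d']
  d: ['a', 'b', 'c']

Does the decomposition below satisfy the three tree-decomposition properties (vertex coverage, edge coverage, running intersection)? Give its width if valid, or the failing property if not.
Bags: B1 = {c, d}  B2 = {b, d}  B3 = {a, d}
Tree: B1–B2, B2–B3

Yes; width 1.

Checking the three conditions: (i) the bags cover all of {a, b, c, d}; (ii) for each edge, some bag contains both endpoints; (iii) the bags containing any fixed vertex form a subtree. All hold, so the decomposition is valid with width 2 − 1 = 1.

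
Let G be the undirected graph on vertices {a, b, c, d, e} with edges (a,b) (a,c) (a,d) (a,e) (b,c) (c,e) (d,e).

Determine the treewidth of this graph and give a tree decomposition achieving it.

The largest bag has 3 vertices, giving width 2; this decomposition certifies tw(G) ≤ 2. On the other hand G contains the 3-clique {a, d, e}. A clique must lie in a single bag of any decomposition, so no decomposition can have width below 2. Therefore the treewidth is 2.

Treewidth 2.
One such decomposition:
Bags: B1 = {a, d, e}  B2 = {a, c, e}  B3 = {a, b, c}
Tree: B1–B2, B2–B3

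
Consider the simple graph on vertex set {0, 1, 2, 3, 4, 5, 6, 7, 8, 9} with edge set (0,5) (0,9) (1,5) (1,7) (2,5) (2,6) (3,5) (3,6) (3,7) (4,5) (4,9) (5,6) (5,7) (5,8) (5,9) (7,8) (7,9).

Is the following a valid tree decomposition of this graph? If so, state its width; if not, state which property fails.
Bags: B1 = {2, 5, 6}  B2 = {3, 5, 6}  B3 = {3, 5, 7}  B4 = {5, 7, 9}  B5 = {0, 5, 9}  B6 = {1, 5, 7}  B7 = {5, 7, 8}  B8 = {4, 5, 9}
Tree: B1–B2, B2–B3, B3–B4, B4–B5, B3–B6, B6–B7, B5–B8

Yes; width 2.

Checking the three conditions: (i) the bags cover all of {0, 1, 2, 3, 4, 5, 6, 7, 8, 9}; (ii) for each edge, some bag contains both endpoints; (iii) the bags containing any fixed vertex form a subtree. All hold, so the decomposition is valid with width 3 − 1 = 2.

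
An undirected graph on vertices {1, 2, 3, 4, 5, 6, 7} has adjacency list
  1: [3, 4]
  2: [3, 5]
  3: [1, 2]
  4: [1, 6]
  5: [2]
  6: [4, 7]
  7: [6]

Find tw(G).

A width-1 tree decomposition is:
Bags: B1 = {2, 5}  B2 = {2, 3}  B3 = {1, 3}  B4 = {1, 4}  B5 = {4, 6}  B6 = {6, 7}
Tree: B1–B2, B2–B3, B3–B4, B4–B5, B5–B6
The largest bag has 2 vertices, giving width 1; this decomposition certifies tw(G) ≤ 1. Since G has at least one edge (e.g. 5–2), it is not an edgeless graph, so tw(G) ≥ 1. Therefore the treewidth is 1.

1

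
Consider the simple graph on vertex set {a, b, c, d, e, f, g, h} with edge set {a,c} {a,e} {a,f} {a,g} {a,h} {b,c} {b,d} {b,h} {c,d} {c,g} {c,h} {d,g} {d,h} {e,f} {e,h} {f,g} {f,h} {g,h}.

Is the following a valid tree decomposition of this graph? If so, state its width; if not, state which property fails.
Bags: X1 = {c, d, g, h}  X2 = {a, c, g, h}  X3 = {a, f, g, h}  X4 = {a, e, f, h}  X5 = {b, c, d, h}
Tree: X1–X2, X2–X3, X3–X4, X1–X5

Yes; width 3.

Checking the three conditions: (i) the bags cover all of {a, b, c, d, e, f, g, h}; (ii) for each edge, some bag contains both endpoints; (iii) the bags containing any fixed vertex form a subtree. All hold, so the decomposition is valid with width 4 − 1 = 3.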